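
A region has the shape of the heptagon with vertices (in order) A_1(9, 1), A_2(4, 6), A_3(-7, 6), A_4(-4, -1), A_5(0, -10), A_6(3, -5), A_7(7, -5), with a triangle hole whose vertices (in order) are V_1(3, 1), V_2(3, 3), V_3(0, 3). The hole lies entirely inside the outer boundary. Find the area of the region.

141.5

Outer boundary:
Σ = (50) + (66) + (31) + (40) + (30) + (20) + (52) = 289
Area = |Σ|/2 = 144.5.
Hole:
Apply Gauss's area formula: 2A = Σ (x_i·y_{i+1} − x_{i+1}·y_i), indices taken mod 3.
V_1→V_2: (3)(3) − (3)(1) = 6
V_2→V_3: (3)(3) − (0)(3) = 9
V_3→V_1: (0)(1) − (3)(3) = -9
Σ = 6
Area = |Σ|/2 = 3.
Net area = 144.5 − 3 = 141.5.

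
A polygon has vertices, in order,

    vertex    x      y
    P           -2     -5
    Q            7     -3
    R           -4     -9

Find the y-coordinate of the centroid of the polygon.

-17/3

Apply the surveyor's formula. First the cross-terms c_i = x_i·y_{i+1} − x_{i+1}·y_i:
  41, -75, 2  ⇒  2A = -32, A = -16.
Then Σ (y_i + y_{i+1})·c_i = 544, so ȳ = 544 / (6·(-16)) = -17/3.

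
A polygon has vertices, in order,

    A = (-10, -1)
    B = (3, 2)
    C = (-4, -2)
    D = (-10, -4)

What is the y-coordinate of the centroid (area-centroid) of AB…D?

Apply the shoelace formula. First the cross-terms c_i = x_i·y_{i+1} − x_{i+1}·y_i:
  -17, 2, -4, -30  ⇒  2A = -49, A = -24.5.
Then Σ (y_i + y_{i+1})·c_i = 157, so ȳ = 157 / (6·(-24.5)) = -157/147.

-157/147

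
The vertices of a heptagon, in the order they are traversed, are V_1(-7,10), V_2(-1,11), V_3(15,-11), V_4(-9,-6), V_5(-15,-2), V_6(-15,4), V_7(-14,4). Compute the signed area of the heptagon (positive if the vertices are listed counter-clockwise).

Apply the shoelace (surveyor's) formula: 2A = Σ (x_i·y_{i+1} − x_{i+1}·y_i), indices taken mod 7.
Σ = (-67) + (-154) + (-189) + (-72) + (-90) + (-4) + (-112) = -688
Signed area = Σ/2 = -344 (negative ⇒ clockwise traversal).

-344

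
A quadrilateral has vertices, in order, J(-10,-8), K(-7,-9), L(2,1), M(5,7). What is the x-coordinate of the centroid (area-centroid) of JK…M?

Apply Gauss's area formula. First the cross-terms c_i = x_i·y_{i+1} − x_{i+1}·y_i:
  34, 11, 9, 30  ⇒  2A = 84, A = 42.
Then Σ (x_i + x_{i+1})·c_i = -720, so x̄ = -720 / (6·42) = -20/7.

-20/7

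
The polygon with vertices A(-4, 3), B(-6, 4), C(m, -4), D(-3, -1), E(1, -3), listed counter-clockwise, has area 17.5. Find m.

-4

Write out the shoelace sum; only the two edges meeting at C involve m:
2·Area = [((-6)·(-4) − m·4) + (m·(-1) − (-3)·(-4))] + 3
       = -5·m + 15 = 35
⇒ m = -4.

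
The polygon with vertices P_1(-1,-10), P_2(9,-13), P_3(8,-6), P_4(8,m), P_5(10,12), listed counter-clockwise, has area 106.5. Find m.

-2

Write out the shoelace sum; only the two edges meeting at P_4 involve m:
2·Area = [(8·m − 8·(-6)) + (8·12 − 10·m)] + 65
       = -2·m + 209 = 213
⇒ m = -2.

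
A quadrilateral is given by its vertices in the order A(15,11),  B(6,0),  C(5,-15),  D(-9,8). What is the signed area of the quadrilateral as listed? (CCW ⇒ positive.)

Apply the surveyor's formula: 2A = Σ (x_i·y_{i+1} − x_{i+1}·y_i), indices taken mod 4.
A→B: (15)(0) − (6)(11) = -66
B→C: (6)(-15) − (5)(0) = -90
C→D: (5)(8) − (-9)(-15) = -95
D→A: (-9)(11) − (15)(8) = -219
Σ = -470
Signed area = Σ/2 = -235 (negative ⇒ clockwise traversal).

-235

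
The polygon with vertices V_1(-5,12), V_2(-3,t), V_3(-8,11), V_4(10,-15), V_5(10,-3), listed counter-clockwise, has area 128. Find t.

6

Write out the shoelace sum; only the two edges meeting at V_2 involve t:
2·Area = [((-5)·t − (-3)·12) + ((-3)·11 − (-8)·t)] + 235
       = 3·t + 238 = 256
⇒ t = 6.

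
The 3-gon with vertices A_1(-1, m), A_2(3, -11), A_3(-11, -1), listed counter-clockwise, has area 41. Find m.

The doubled signed area Σ (x_i y_{i+1} − x_{i+1} y_i) is linear in m.
With m=0 it equals -114; the coefficient of m is -14 (from the two edges through A_1).
So -14·m + -114 = 2·41 = 82 ⇒ m = -14.

-14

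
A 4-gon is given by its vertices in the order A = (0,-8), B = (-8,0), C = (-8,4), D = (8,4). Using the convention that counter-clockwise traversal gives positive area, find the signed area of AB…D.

Apply Gauss's area formula: 2A = Σ (x_i·y_{i+1} − x_{i+1}·y_i), indices taken mod 4.
Σ = (-64) + (-32) + (-64) + (-64) = -224
Signed area = Σ/2 = -112 (negative ⇒ clockwise traversal).

-112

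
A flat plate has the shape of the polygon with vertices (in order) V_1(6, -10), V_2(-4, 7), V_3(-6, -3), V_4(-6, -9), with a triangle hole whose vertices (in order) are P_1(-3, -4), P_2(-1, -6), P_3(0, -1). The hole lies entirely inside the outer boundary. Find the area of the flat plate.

97

Outer boundary:
Σ = (2) + (54) + (36) + (114) = 206
Area = |Σ|/2 = 103.
Hole:
Cross-terms: 14, 1, -3  ⇒  Σ = 12
Area = |Σ|/2 = 6.
Net area = 103 − 6 = 97.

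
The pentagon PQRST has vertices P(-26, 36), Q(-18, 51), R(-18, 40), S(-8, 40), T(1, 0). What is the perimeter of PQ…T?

|PQ| = √((8)² + (15)²) = √289 = 17
|QR| = √((0)² + (-11)²) = √121 = 11
|RS| = √((10)² + (0)²) = √100 = 10
|ST| = √((9)² + (-40)²) = √1681 = 41
|TP| = √((-27)² + (36)²) = √2025 = 45
Perimeter = 17 + 11 + 10 + 41 + 45 = 124.

124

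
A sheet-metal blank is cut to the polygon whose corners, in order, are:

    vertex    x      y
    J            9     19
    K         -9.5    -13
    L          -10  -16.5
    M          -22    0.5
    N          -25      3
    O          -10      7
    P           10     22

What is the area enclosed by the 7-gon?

387.125

Apply Gauss's area formula: 2A = Σ (x_i·y_{i+1} − x_{i+1}·y_i), indices taken mod 7.
Σ = (63.5) + (26.75) + (-368) + (-53.5) + (-145) + (-290) + (-8) = -774.25
Area = |Σ|/2 = 387.125.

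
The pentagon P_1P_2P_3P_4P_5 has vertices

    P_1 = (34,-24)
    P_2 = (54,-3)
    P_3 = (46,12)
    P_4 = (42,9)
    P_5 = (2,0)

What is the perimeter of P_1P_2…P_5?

132

|P_1P_2| = √((20)² + (21)²) = √841 = 29
|P_2P_3| = √((-8)² + (15)²) = √289 = 17
|P_3P_4| = √((-4)² + (-3)²) = √25 = 5
|P_4P_5| = √((-40)² + (-9)²) = √1681 = 41
|P_5P_1| = √((32)² + (-24)²) = √1600 = 40
Perimeter = 29 + 17 + 5 + 41 + 40 = 132.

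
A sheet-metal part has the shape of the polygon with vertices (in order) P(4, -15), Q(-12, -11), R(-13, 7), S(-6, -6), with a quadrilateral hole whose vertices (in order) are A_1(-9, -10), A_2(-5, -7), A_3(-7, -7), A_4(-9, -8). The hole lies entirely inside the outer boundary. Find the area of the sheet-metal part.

103.5

Outer boundary:
Apply the surveyor's formula: 2A = Σ (x_i·y_{i+1} − x_{i+1}·y_i), indices taken mod 4.
Σ = (-224) + (-227) + (120) + (114) = -217
Area = |Σ|/2 = 108.5.
Hole:
Apply the shoelace (surveyor's) formula: 2A = Σ (x_i·y_{i+1} − x_{i+1}·y_i), indices taken mod 4.
Cross-terms: 13, -14, -7, 18  ⇒  Σ = 10
Area = |Σ|/2 = 5.
Net area = 108.5 − 5 = 103.5.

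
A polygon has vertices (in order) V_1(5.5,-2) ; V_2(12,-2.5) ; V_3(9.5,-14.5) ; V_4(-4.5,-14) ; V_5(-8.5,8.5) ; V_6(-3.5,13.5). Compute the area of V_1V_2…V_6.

Apply the shoelace (surveyor's) formula: 2A = Σ (x_i·y_{i+1} − x_{i+1}·y_i), indices taken mod 6.
Σ = (10.25) + (-150.25) + (-198.25) + (-157.25) + (-85) + (-67.25) = -647.75
Area = |Σ|/2 = 323.875.

323.875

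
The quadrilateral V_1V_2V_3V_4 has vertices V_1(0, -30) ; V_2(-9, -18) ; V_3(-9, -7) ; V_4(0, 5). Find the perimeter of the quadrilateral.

76

|V_1V_2| = √((-9)² + (12)²) = √225 = 15
|V_2V_3| = √((0)² + (11)²) = √121 = 11
|V_3V_4| = √((9)² + (12)²) = √225 = 15
|V_4V_1| = √((0)² + (-35)²) = √1225 = 35
Perimeter = 15 + 11 + 15 + 35 = 76.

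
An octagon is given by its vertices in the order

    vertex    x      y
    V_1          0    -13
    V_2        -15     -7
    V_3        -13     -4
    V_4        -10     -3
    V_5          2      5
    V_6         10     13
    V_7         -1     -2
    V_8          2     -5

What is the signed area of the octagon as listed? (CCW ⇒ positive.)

-159.5

Apply the shoelace formula: 2A = Σ (x_i·y_{i+1} − x_{i+1}·y_i), indices taken mod 8.
Cross-terms: -195, -31, -1, -44, -24, -7, 9, -26  ⇒  Σ = -319
Signed area = Σ/2 = -159.5 (negative ⇒ clockwise traversal).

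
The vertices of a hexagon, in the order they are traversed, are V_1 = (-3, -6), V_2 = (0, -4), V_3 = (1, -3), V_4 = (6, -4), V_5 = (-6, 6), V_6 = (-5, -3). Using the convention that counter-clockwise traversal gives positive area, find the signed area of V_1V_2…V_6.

Σ = (12) + (4) + (14) + (12) + (48) + (21) = 111
Signed area = Σ/2 = 55.5 (positive ⇒ counter-clockwise traversal).

55.5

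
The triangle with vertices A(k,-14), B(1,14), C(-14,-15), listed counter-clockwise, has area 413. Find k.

The doubled signed area Σ (x_i y_{i+1} − x_{i+1} y_i) is linear in k.
With k=0 it equals 391; the coefficient of k is 29 (from the two edges through A).
So 29·k + 391 = 2·413 = 826 ⇒ k = 15.

15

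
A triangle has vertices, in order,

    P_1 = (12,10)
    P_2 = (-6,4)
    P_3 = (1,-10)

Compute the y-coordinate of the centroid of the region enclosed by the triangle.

4/3

Apply the shoelace formula. First the cross-terms c_i = x_i·y_{i+1} − x_{i+1}·y_i:
  108, 56, 130  ⇒  2A = 294, A = 147.
Then Σ (y_i + y_{i+1})·c_i = 1176, so ȳ = 1176 / (6·147) = 4/3.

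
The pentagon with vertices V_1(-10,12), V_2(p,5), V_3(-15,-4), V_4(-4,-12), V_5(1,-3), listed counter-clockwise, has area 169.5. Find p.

Write out the shoelace sum; only the two edges meeting at V_2 involve p:
2·Area = [((-10)·5 − p·12) + (p·(-4) − (-15)·5)] + 170
       = -16·p + 195 = 339
⇒ p = -9.

-9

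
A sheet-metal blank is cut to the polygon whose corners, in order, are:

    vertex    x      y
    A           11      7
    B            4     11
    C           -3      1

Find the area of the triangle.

49

Apply the shoelace formula: 2A = Σ (x_i·y_{i+1} − x_{i+1}·y_i), indices taken mod 3.
Σ = (93) + (37) + (-32) = 98
Area = |Σ|/2 = 49.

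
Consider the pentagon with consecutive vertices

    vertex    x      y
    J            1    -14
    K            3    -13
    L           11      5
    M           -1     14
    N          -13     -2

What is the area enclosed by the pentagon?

357

Cross-terms: 29, 158, 159, 184, 184  ⇒  Σ = 714
Area = |Σ|/2 = 357.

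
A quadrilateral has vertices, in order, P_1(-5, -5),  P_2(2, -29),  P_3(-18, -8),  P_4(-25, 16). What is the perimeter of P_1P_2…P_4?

108

|P_1P_2| = √((7)² + (-24)²) = √625 = 25
|P_2P_3| = √((-20)² + (21)²) = √841 = 29
|P_3P_4| = √((-7)² + (24)²) = √625 = 25
|P_4P_1| = √((20)² + (-21)²) = √841 = 29
Perimeter = 25 + 29 + 25 + 29 = 108.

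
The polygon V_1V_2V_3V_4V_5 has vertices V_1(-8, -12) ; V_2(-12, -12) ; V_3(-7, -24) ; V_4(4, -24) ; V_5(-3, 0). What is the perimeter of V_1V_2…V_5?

|V_1V_2| = √((-4)² + (0)²) = √16 = 4
|V_2V_3| = √((5)² + (-12)²) = √169 = 13
|V_3V_4| = √((11)² + (0)²) = √121 = 11
|V_4V_5| = √((-7)² + (24)²) = √625 = 25
|V_5V_1| = √((-5)² + (-12)²) = √169 = 13
Perimeter = 4 + 13 + 11 + 25 + 13 = 66.

66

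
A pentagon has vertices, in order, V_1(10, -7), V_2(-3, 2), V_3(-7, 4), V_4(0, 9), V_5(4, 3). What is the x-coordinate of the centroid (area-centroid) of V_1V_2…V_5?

271/234

Apply the shoelace formula. First the cross-terms c_i = x_i·y_{i+1} − x_{i+1}·y_i:
  -1, 2, -63, -36, -58  ⇒  2A = -156, A = -78.
Then Σ (x_i + x_{i+1})·c_i = -542, so x̄ = -542 / (6·(-78)) = 271/234.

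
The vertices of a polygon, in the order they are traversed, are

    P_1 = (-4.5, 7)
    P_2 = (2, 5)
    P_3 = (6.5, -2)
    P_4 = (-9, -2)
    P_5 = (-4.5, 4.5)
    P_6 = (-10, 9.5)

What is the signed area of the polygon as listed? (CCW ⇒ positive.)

Σ = (-36.5) + (-36.5) + (-31) + (-49.5) + (2.25) + (-27.25) = -178.5
Signed area = Σ/2 = -89.25 (negative ⇒ clockwise traversal).

-89.25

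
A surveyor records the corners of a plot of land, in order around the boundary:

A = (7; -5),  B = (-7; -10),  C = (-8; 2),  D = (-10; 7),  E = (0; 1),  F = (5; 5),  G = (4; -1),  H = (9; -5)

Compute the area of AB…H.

148

Cross-terms: -105, -94, -36, -10, -5, -25, -11, -10  ⇒  Σ = -296
Area = |Σ|/2 = 148.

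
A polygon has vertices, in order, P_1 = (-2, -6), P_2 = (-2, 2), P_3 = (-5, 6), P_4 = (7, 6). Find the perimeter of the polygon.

|P_1P_2| = √((0)² + (8)²) = √64 = 8
|P_2P_3| = √((-3)² + (4)²) = √25 = 5
|P_3P_4| = √((12)² + (0)²) = √144 = 12
|P_4P_1| = √((-9)² + (-12)²) = √225 = 15
Perimeter = 8 + 5 + 12 + 15 = 40.

40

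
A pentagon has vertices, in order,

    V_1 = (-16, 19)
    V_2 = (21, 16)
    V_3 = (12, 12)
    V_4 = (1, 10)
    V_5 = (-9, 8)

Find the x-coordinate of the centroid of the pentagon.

Apply the shoelace (surveyor's) formula. First the cross-terms c_i = x_i·y_{i+1} − x_{i+1}·y_i:
  -655, 60, 108, 98, -43  ⇒  2A = -432, A = -216.
Then Σ (x_i + x_{i+1})·c_i = 400, so x̄ = 400 / (6·(-216)) = -25/81.

-25/81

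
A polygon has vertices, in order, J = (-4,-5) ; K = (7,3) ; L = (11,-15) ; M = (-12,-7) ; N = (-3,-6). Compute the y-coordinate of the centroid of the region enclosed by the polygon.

Apply the surveyor's formula. First the cross-terms c_i = x_i·y_{i+1} − x_{i+1}·y_i:
  23, -138, -257, 51, -9  ⇒  2A = -330, A = -165.
Then Σ (y_i + y_{i+1})·c_i = 6700, so ȳ = 6700 / (6·(-165)) = -670/99.

-670/99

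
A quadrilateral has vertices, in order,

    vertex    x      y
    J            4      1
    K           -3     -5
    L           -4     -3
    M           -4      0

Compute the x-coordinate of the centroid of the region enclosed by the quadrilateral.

Apply the surveyor's formula. First the cross-terms c_i = x_i·y_{i+1} − x_{i+1}·y_i:
  -17, -11, -12, -4  ⇒  2A = -44, A = -22.
Then Σ (x_i + x_{i+1})·c_i = 156, so x̄ = 156 / (6·(-22)) = -13/11.

-13/11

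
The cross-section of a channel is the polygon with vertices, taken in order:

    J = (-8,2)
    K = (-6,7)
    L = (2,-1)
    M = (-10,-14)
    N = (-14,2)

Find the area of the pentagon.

159

Apply Gauss's area formula: 2A = Σ (x_i·y_{i+1} − x_{i+1}·y_i), indices taken mod 5.
Σ = (-44) + (-8) + (-38) + (-216) + (-12) = -318
Area = |Σ|/2 = 159.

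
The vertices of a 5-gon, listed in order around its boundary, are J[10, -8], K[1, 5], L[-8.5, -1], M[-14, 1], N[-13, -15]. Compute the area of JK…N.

Apply the shoelace (surveyor's) formula: 2A = Σ (x_i·y_{i+1} − x_{i+1}·y_i), indices taken mod 5.
Σ = (58) + (41.5) + (-22.5) + (223) + (254) = 554
Area = |Σ|/2 = 277.

277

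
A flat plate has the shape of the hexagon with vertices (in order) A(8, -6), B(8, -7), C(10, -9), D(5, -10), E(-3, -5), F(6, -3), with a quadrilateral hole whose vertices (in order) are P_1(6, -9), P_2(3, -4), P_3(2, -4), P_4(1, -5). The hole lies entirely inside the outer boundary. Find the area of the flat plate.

Outer boundary:
Apply Gauss's area formula: 2A = Σ (x_i·y_{i+1} − x_{i+1}·y_i), indices taken mod 6.
Σ = (-8) + (-2) + (-55) + (-55) + (39) + (-12) = -93
Area = |Σ|/2 = 46.5.
Hole:
Cross-terms: 3, -4, -6, 21  ⇒  Σ = 14
Area = |Σ|/2 = 7.
Net area = 46.5 − 7 = 39.5.

39.5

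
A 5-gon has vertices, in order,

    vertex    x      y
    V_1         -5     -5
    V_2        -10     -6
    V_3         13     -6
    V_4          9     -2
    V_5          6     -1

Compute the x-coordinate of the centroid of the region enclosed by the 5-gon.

670/171

Apply the surveyor's formula. First the cross-terms c_i = x_i·y_{i+1} − x_{i+1}·y_i:
  -20, 138, 28, 3, -35  ⇒  2A = 114, A = 57.
Then Σ (x_i + x_{i+1})·c_i = 1340, so x̄ = 1340 / (6·57) = 670/171.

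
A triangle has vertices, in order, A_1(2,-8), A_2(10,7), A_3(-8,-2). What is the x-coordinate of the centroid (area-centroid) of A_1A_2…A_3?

Apply the shoelace formula. First the cross-terms c_i = x_i·y_{i+1} − x_{i+1}·y_i:
  94, 36, 68  ⇒  2A = 198, A = 99.
Then Σ (x_i + x_{i+1})·c_i = 792, so x̄ = 792 / (6·99) = 4/3.

4/3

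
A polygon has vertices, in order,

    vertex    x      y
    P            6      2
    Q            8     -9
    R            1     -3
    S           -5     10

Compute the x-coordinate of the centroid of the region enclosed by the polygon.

233/96

Apply the surveyor's formula. First the cross-terms c_i = x_i·y_{i+1} − x_{i+1}·y_i:
  -70, -15, -5, -70  ⇒  2A = -160, A = -80.
Then Σ (x_i + x_{i+1})·c_i = -1165, so x̄ = -1165 / (6·(-80)) = 233/96.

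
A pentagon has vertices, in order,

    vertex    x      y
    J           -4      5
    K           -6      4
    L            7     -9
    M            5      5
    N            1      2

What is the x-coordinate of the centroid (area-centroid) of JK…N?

Apply the shoelace (surveyor's) formula. First the cross-terms c_i = x_i·y_{i+1} − x_{i+1}·y_i:
  14, 26, 80, 5, 13  ⇒  2A = 138, A = 69.
Then Σ (x_i + x_{i+1})·c_i = 837, so x̄ = 837 / (6·69) = 93/46.

93/46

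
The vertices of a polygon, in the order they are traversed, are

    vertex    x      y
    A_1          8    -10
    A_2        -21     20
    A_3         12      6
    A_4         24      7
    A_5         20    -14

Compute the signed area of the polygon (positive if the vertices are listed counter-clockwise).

-520

Apply the surveyor's formula: 2A = Σ (x_i·y_{i+1} − x_{i+1}·y_i), indices taken mod 5.
Σ = (-50) + (-366) + (-60) + (-476) + (-88) = -1040
Signed area = Σ/2 = -520 (negative ⇒ clockwise traversal).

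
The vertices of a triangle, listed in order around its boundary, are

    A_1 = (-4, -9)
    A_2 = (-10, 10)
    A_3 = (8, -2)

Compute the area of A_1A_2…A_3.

Apply the shoelace (surveyor's) formula: 2A = Σ (x_i·y_{i+1} − x_{i+1}·y_i), indices taken mod 3.
Σ = (-130) + (-60) + (-80) = -270
Area = |Σ|/2 = 135.

135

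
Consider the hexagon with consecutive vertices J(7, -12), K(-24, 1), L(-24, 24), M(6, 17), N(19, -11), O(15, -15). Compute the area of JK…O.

J→K: (7)(1) − (-24)(-12) = -281
K→L: (-24)(24) − (-24)(1) = -552
L→M: (-24)(17) − (6)(24) = -552
M→N: (6)(-11) − (19)(17) = -389
N→O: (19)(-15) − (15)(-11) = -120
O→J: (15)(-12) − (7)(-15) = -75
Σ = -1969
Area = |Σ|/2 = 984.5.

984.5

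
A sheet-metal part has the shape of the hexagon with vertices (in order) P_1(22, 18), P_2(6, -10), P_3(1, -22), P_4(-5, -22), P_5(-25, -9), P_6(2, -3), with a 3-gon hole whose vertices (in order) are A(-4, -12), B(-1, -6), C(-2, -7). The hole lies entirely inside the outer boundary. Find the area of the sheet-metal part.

Outer boundary:
Σ = (-328) + (-122) + (-132) + (-505) + (93) + (102) = -892
Area = |Σ|/2 = 446.
Hole:
Apply Gauss's area formula: 2A = Σ (x_i·y_{i+1} − x_{i+1}·y_i), indices taken mod 3.
Cross-terms: 12, -5, -4  ⇒  Σ = 3
Area = |Σ|/2 = 1.5.
Net area = 446 − 1.5 = 444.5.

444.5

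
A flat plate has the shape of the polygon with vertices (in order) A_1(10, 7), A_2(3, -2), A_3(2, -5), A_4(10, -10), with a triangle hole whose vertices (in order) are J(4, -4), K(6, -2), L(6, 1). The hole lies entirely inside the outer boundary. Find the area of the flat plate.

71

Outer boundary:
Cross-terms: -41, -11, 30, 170  ⇒  Σ = 148
Area = |Σ|/2 = 74.
Hole:
Σ = (16) + (18) + (-28) = 6
Area = |Σ|/2 = 3.
Net area = 74 − 3 = 71.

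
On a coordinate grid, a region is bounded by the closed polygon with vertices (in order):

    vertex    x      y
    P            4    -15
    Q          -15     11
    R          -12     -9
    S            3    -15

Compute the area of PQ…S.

154

Σ = (-181) + (267) + (207) + (15) = 308
Area = |Σ|/2 = 154.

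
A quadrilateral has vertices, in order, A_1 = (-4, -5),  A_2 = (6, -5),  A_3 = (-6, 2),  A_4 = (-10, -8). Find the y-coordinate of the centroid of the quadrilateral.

Apply the surveyor's formula. First the cross-terms c_i = x_i·y_{i+1} − x_{i+1}·y_i:
  50, -18, 68, 18  ⇒  2A = 118, A = 59.
Then Σ (y_i + y_{i+1})·c_i = -1088, so ȳ = -1088 / (6·59) = -544/177.

-544/177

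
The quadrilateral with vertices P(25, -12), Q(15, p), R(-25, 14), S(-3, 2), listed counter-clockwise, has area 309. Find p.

5

Write out the shoelace sum; only the two edges meeting at Q involve p:
2·Area = [(25·p − 15·(-12)) + (15·14 − (-25)·p)] + -22
       = 50·p + 368 = 618
⇒ p = 5.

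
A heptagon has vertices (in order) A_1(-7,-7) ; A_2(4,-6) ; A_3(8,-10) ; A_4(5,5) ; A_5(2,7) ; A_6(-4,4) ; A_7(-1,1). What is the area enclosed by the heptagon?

Σ = (70) + (8) + (90) + (25) + (36) + (0) + (14) = 243
Area = |Σ|/2 = 121.5.

121.5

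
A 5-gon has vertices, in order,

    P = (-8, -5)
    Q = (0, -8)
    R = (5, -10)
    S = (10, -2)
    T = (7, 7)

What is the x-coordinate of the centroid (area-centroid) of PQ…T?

815/299

Apply the shoelace (surveyor's) formula. First the cross-terms c_i = x_i·y_{i+1} − x_{i+1}·y_i:
  64, 40, 90, 84, 21  ⇒  2A = 299, A = 149.5.
Then Σ (x_i + x_{i+1})·c_i = 2445, so x̄ = 2445 / (6·149.5) = 815/299.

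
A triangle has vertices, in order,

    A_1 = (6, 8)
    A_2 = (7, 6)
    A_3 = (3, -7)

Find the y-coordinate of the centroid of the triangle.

Apply the shoelace formula. First the cross-terms c_i = x_i·y_{i+1} − x_{i+1}·y_i:
  -20, -67, 66  ⇒  2A = -21, A = -10.5.
Then Σ (y_i + y_{i+1})·c_i = -147, so ȳ = -147 / (6·(-10.5)) = 7/3.

7/3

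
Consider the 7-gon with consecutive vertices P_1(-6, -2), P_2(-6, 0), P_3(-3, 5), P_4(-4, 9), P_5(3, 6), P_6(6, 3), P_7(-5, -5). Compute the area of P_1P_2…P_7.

81

Cross-terms: -12, -30, -7, -51, -27, -15, -20  ⇒  Σ = -162
Area = |Σ|/2 = 81.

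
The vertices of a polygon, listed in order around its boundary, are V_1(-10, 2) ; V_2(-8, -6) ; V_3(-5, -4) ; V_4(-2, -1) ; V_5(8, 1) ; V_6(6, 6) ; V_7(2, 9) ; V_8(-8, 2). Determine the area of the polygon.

122.5

Apply Gauss's area formula: 2A = Σ (x_i·y_{i+1} − x_{i+1}·y_i), indices taken mod 8.
V_1→V_2: (-10)(-6) − (-8)(2) = 76
V_2→V_3: (-8)(-4) − (-5)(-6) = 2
V_3→V_4: (-5)(-1) − (-2)(-4) = -3
V_4→V_5: (-2)(1) − (8)(-1) = 6
V_5→V_6: (8)(6) − (6)(1) = 42
V_6→V_7: (6)(9) − (2)(6) = 42
V_7→V_8: (2)(2) − (-8)(9) = 76
V_8→V_1: (-8)(2) − (-10)(2) = 4
Σ = 245
Area = |Σ|/2 = 122.5.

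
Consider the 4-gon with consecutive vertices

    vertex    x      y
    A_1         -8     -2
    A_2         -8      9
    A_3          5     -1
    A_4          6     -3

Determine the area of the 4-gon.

85

Cross-terms: -88, -37, -9, -36  ⇒  Σ = -170
Area = |Σ|/2 = 85.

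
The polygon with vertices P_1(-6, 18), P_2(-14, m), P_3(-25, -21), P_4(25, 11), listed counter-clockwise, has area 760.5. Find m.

11

Write out the shoelace sum; only the two edges meeting at P_2 involve m:
2·Area = [((-6)·m − (-14)·18) + ((-14)·(-21) − (-25)·m)] + 766
       = 19·m + 1312 = 1521
⇒ m = 11.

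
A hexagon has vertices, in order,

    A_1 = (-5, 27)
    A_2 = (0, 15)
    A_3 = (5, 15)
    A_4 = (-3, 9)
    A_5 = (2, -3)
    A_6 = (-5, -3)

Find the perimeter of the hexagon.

78

|A_1A_2| = √((5)² + (-12)²) = √169 = 13
|A_2A_3| = √((5)² + (0)²) = √25 = 5
|A_3A_4| = √((-8)² + (-6)²) = √100 = 10
|A_4A_5| = √((5)² + (-12)²) = √169 = 13
|A_5A_6| = √((-7)² + (0)²) = √49 = 7
|A_6A_1| = √((0)² + (30)²) = √900 = 30
Perimeter = 13 + 5 + 10 + 13 + 7 + 30 = 78.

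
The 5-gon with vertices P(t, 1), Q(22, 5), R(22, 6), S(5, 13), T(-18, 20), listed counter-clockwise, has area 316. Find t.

The doubled signed area Σ (x_i y_{i+1} − x_{i+1} y_i) is linear in t.
With t=0 it equals 572; the coefficient of t is -15 (from the two edges through P).
So -15·t + 572 = 2·316 = 632 ⇒ t = -4.

-4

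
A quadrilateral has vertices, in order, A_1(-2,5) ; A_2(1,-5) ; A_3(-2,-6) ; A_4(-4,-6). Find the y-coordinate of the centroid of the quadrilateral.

-32/15

Apply the shoelace formula. First the cross-terms c_i = x_i·y_{i+1} − x_{i+1}·y_i:
  5, -16, -12, -32  ⇒  2A = -55, A = -27.5.
Then Σ (y_i + y_{i+1})·c_i = 352, so ȳ = 352 / (6·(-27.5)) = -32/15.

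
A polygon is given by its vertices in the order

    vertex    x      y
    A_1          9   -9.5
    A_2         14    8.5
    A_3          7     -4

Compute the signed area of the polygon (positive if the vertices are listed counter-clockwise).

Σ = (209.5) + (-115.5) + (-30.5) = 63.5
Signed area = Σ/2 = 31.75 (positive ⇒ counter-clockwise traversal).

31.75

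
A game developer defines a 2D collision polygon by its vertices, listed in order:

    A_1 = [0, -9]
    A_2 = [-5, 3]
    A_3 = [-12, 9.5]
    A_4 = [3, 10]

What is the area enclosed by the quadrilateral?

Σ = (-45) + (-11.5) + (-148.5) + (-27) = -232
Area = |Σ|/2 = 116.

116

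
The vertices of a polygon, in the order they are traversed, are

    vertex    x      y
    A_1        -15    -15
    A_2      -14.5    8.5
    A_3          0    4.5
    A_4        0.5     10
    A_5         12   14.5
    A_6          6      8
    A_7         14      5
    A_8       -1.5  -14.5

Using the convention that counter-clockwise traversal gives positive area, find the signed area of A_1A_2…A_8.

Σ = (-345) + (-65.25) + (-2.25) + (-112.75) + (9) + (-82) + (-195.5) + (-195) = -988.75
Signed area = Σ/2 = -494.375 (negative ⇒ clockwise traversal).

-494.375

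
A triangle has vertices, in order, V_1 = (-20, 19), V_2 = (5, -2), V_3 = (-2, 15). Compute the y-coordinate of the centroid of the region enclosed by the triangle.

32/3

Apply Gauss's area formula. First the cross-terms c_i = x_i·y_{i+1} − x_{i+1}·y_i:
  -55, 71, 262  ⇒  2A = 278, A = 139.
Then Σ (y_i + y_{i+1})·c_i = 8896, so ȳ = 8896 / (6·139) = 32/3.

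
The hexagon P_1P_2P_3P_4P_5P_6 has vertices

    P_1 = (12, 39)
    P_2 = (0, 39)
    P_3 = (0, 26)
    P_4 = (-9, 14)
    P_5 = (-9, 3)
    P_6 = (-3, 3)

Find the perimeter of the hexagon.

96

|P_1P_2| = √((-12)² + (0)²) = √144 = 12
|P_2P_3| = √((0)² + (-13)²) = √169 = 13
|P_3P_4| = √((-9)² + (-12)²) = √225 = 15
|P_4P_5| = √((0)² + (-11)²) = √121 = 11
|P_5P_6| = √((6)² + (0)²) = √36 = 6
|P_6P_1| = √((15)² + (36)²) = √1521 = 39
Perimeter = 12 + 13 + 15 + 11 + 6 + 39 = 96.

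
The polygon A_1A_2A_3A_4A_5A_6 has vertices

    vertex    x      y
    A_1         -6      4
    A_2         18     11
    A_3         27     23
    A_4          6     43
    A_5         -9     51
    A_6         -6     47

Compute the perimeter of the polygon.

|A_1A_2| = √((24)² + (7)²) = √625 = 25
|A_2A_3| = √((9)² + (12)²) = √225 = 15
|A_3A_4| = √((-21)² + (20)²) = √841 = 29
|A_4A_5| = √((-15)² + (8)²) = √289 = 17
|A_5A_6| = √((3)² + (-4)²) = √25 = 5
|A_6A_1| = √((0)² + (-43)²) = √1849 = 43
Perimeter = 25 + 15 + 29 + 17 + 5 + 43 = 134.

134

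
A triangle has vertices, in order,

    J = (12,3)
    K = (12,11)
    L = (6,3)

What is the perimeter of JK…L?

24

|JK| = √((0)² + (8)²) = √64 = 8
|KL| = √((-6)² + (-8)²) = √100 = 10
|LJ| = √((6)² + (0)²) = √36 = 6
Perimeter = 8 + 10 + 6 = 24.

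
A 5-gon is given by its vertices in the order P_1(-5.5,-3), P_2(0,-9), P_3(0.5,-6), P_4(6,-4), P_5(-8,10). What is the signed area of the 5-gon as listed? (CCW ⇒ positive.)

97.5

Apply the shoelace formula: 2A = Σ (x_i·y_{i+1} − x_{i+1}·y_i), indices taken mod 5.
Σ = (49.5) + (4.5) + (34) + (28) + (79) = 195
Signed area = Σ/2 = 97.5 (positive ⇒ counter-clockwise traversal).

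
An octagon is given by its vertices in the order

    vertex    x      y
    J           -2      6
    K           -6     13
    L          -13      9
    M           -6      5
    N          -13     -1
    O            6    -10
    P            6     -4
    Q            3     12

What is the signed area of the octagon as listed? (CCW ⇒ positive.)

Apply the shoelace formula: 2A = Σ (x_i·y_{i+1} − x_{i+1}·y_i), indices taken mod 8.
Σ = (10) + (115) + (-11) + (71) + (136) + (36) + (84) + (42) = 483
Signed area = Σ/2 = 241.5 (positive ⇒ counter-clockwise traversal).

241.5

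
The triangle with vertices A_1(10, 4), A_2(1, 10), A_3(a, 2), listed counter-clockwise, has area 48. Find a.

-3

Write out the shoelace sum; only the two edges meeting at A_3 involve a:
2·Area = [(1·2 − a·10) + (a·4 − 10·2)] + 96
       = -6·a + 78 = 96
⇒ a = -3.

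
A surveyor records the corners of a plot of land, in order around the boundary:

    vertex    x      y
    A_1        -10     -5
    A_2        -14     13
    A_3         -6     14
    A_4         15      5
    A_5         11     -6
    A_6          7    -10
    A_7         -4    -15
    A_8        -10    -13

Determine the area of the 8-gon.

547

Apply the surveyor's formula: 2A = Σ (x_i·y_{i+1} − x_{i+1}·y_i), indices taken mod 8.
Σ = (-200) + (-118) + (-240) + (-145) + (-68) + (-145) + (-98) + (-80) = -1094
Area = |Σ|/2 = 547.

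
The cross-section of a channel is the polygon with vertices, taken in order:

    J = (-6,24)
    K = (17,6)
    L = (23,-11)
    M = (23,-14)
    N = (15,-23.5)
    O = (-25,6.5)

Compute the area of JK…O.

Apply Gauss's area formula: 2A = Σ (x_i·y_{i+1} − x_{i+1}·y_i), indices taken mod 6.
Σ = (-444) + (-325) + (-69) + (-330.5) + (-490) + (-561) = -2219.5
Area = |Σ|/2 = 1109.75.

1109.75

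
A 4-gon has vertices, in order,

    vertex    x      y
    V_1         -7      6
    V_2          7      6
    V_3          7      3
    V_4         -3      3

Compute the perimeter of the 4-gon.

32

|V_1V_2| = √((14)² + (0)²) = √196 = 14
|V_2V_3| = √((0)² + (-3)²) = √9 = 3
|V_3V_4| = √((-10)² + (0)²) = √100 = 10
|V_4V_1| = √((-4)² + (3)²) = √25 = 5
Perimeter = 14 + 3 + 10 + 5 = 32.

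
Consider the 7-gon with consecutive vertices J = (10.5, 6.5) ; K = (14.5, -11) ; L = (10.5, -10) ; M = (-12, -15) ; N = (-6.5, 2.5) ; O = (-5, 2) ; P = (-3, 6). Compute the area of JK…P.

375.625

Apply the shoelace (surveyor's) formula: 2A = Σ (x_i·y_{i+1} − x_{i+1}·y_i), indices taken mod 7.
J→K: (10.5)(-11) − (14.5)(6.5) = -209.75
K→L: (14.5)(-10) − (10.5)(-11) = -29.5
L→M: (10.5)(-15) − (-12)(-10) = -277.5
M→N: (-12)(2.5) − (-6.5)(-15) = -127.5
N→O: (-6.5)(2) − (-5)(2.5) = -0.5
O→P: (-5)(6) − (-3)(2) = -24
P→J: (-3)(6.5) − (10.5)(6) = -82.5
Σ = -751.25
Area = |Σ|/2 = 375.625.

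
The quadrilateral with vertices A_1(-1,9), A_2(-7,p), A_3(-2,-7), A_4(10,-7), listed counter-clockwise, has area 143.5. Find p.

The doubled signed area Σ (x_i y_{i+1} − x_{i+1} y_i) is linear in p.
With p=0 it equals 279; the coefficient of p is 1 (from the two edges through A_2).
So 1·p + 279 = 2·143.5 = 287 ⇒ p = 8.

8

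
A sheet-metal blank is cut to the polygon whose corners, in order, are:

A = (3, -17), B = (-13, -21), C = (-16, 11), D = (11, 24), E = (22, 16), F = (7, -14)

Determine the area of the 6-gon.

Cross-terms: -284, -479, -505, -352, -420, -77  ⇒  Σ = -2117
Area = |Σ|/2 = 1058.5.

1058.5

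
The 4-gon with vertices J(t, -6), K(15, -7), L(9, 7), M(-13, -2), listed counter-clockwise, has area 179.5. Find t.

10

Write out the shoelace sum; only the two edges meeting at J involve t:
2·Area = [((-13)·(-6) − t·(-2)) + (t·(-7) − 15·(-6))] + 241
       = -5·t + 409 = 359
⇒ t = 10.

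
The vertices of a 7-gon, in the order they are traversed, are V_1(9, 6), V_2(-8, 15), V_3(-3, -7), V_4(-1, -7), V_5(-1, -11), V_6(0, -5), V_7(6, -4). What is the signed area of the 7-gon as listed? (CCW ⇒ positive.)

204.5

Apply the shoelace (surveyor's) formula: 2A = Σ (x_i·y_{i+1} − x_{i+1}·y_i), indices taken mod 7.
Σ = (183) + (101) + (14) + (4) + (5) + (30) + (72) = 409
Signed area = Σ/2 = 204.5 (positive ⇒ counter-clockwise traversal).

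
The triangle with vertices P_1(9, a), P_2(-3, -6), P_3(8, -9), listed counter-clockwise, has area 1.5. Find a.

The doubled signed area Σ (x_i y_{i+1} − x_{i+1} y_i) is linear in a.
With a=0 it equals 102; the coefficient of a is 11 (from the two edges through P_1).
So 11·a + 102 = 2·1.5 = 3 ⇒ a = -9.

-9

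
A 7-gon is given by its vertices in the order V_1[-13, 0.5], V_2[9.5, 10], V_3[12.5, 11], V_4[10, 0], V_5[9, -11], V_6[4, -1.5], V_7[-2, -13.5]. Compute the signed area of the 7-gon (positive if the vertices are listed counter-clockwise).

Apply the shoelace (surveyor's) formula: 2A = Σ (x_i·y_{i+1} − x_{i+1}·y_i), indices taken mod 7.
V_1→V_2: (-13)(10) − (9.5)(0.5) = -134.75
V_2→V_3: (9.5)(11) − (12.5)(10) = -20.5
V_3→V_4: (12.5)(0) − (10)(11) = -110
V_4→V_5: (10)(-11) − (9)(0) = -110
V_5→V_6: (9)(-1.5) − (4)(-11) = 30.5
V_6→V_7: (4)(-13.5) − (-2)(-1.5) = -57
V_7→V_1: (-2)(0.5) − (-13)(-13.5) = -176.5
Σ = -578.25
Signed area = Σ/2 = -289.125 (negative ⇒ clockwise traversal).

-289.125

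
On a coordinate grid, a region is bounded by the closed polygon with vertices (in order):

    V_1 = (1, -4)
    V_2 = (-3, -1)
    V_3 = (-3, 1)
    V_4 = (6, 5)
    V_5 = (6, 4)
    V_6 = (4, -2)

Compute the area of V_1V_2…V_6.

Cross-terms: -13, -6, -21, -6, -28, -14  ⇒  Σ = -88
Area = |Σ|/2 = 44.

44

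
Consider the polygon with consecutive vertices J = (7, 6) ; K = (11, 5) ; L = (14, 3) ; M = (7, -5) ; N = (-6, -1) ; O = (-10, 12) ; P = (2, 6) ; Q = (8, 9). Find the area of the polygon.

203.5

Apply the surveyor's formula: 2A = Σ (x_i·y_{i+1} − x_{i+1}·y_i), indices taken mod 8.
Σ = (-31) + (-37) + (-91) + (-37) + (-82) + (-84) + (-30) + (-15) = -407
Area = |Σ|/2 = 203.5.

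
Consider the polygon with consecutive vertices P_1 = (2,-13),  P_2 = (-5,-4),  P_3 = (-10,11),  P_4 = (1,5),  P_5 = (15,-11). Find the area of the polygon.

Apply the surveyor's formula: 2A = Σ (x_i·y_{i+1} − x_{i+1}·y_i), indices taken mod 5.
Σ = (-73) + (-95) + (-61) + (-86) + (-173) = -488
Area = |Σ|/2 = 244.

244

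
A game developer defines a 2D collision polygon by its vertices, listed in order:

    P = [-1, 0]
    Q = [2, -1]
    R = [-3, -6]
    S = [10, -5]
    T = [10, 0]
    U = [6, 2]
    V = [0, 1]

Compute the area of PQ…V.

69

Cross-terms: 1, -15, 75, 50, 20, 6, 1  ⇒  Σ = 138
Area = |Σ|/2 = 69.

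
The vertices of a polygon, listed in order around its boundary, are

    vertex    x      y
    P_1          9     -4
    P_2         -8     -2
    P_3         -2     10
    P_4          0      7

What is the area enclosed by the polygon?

Apply the shoelace (surveyor's) formula: 2A = Σ (x_i·y_{i+1} − x_{i+1}·y_i), indices taken mod 4.
P_1→P_2: (9)(-2) − (-8)(-4) = -50
P_2→P_3: (-8)(10) − (-2)(-2) = -84
P_3→P_4: (-2)(7) − (0)(10) = -14
P_4→P_1: (0)(-4) − (9)(7) = -63
Σ = -211
Area = |Σ|/2 = 105.5.

105.5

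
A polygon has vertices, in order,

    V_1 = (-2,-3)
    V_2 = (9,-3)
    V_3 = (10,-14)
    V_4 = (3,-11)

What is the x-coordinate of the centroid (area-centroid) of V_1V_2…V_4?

418/81

Apply Gauss's area formula. First the cross-terms c_i = x_i·y_{i+1} − x_{i+1}·y_i:
  33, -96, -68, -31  ⇒  2A = -162, A = -81.
Then Σ (x_i + x_{i+1})·c_i = -2508, so x̄ = -2508 / (6·(-81)) = 418/81.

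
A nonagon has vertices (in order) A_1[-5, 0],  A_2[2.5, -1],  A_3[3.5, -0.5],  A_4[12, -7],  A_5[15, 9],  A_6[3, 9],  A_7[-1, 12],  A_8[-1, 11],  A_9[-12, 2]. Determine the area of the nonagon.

Σ = (5) + (2.25) + (-18.5) + (213) + (108) + (45) + (1) + (130) + (10) = 495.75
Area = |Σ|/2 = 247.875.

247.875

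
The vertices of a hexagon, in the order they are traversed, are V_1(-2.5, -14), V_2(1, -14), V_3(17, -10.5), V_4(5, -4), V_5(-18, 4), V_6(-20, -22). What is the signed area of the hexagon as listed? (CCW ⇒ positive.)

Apply the surveyor's formula: 2A = Σ (x_i·y_{i+1} − x_{i+1}·y_i), indices taken mod 6.
Cross-terms: 49, 227.5, -15.5, -52, 476, 225  ⇒  Σ = 910
Signed area = Σ/2 = 455 (positive ⇒ counter-clockwise traversal).

455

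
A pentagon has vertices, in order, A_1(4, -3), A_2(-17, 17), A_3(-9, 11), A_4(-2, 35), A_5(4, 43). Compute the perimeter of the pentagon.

120

|A_1A_2| = √((-21)² + (20)²) = √841 = 29
|A_2A_3| = √((8)² + (-6)²) = √100 = 10
|A_3A_4| = √((7)² + (24)²) = √625 = 25
|A_4A_5| = √((6)² + (8)²) = √100 = 10
|A_5A_1| = √((0)² + (-46)²) = √2116 = 46
Perimeter = 29 + 10 + 25 + 10 + 46 = 120.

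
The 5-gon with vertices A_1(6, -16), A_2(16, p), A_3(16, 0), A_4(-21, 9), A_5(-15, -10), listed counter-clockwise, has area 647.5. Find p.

The doubled signed area Σ (x_i y_{i+1} − x_{i+1} y_i) is linear in p.
With p=0 it equals 1045; the coefficient of p is -10 (from the two edges through A_2).
So -10·p + 1045 = 2·647.5 = 1295 ⇒ p = -25.

-25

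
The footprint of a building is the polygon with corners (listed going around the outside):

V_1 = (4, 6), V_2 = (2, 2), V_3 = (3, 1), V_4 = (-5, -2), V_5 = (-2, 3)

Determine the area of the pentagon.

26

Apply Gauss's area formula: 2A = Σ (x_i·y_{i+1} − x_{i+1}·y_i), indices taken mod 5.
V_1→V_2: (4)(2) − (2)(6) = -4
V_2→V_3: (2)(1) − (3)(2) = -4
V_3→V_4: (3)(-2) − (-5)(1) = -1
V_4→V_5: (-5)(3) − (-2)(-2) = -19
V_5→V_1: (-2)(6) − (4)(3) = -24
Σ = -52
Area = |Σ|/2 = 26.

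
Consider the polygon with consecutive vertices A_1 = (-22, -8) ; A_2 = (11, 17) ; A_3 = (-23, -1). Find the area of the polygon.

128

Cross-terms: -286, 380, 162  ⇒  Σ = 256
Area = |Σ|/2 = 128.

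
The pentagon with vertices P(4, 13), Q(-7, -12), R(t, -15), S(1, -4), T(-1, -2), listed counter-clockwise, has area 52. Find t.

-6

The doubled signed area Σ (x_i y_{i+1} − x_{i+1} y_i) is linear in t.
With t=0 it equals 152; the coefficient of t is 8 (from the two edges through R).
So 8·t + 152 = 2·52 = 104 ⇒ t = -6.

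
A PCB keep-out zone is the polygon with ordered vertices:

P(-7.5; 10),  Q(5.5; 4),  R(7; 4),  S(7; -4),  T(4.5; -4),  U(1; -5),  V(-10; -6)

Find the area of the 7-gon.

Apply the shoelace formula: 2A = Σ (x_i·y_{i+1} − x_{i+1}·y_i), indices taken mod 7.
Σ = (-85) + (-6) + (-56) + (-10) + (-18.5) + (-56) + (-145) = -376.5
Area = |Σ|/2 = 188.25.

188.25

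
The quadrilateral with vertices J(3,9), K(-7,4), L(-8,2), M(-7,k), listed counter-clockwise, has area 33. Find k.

Write out the shoelace sum; only the two edges meeting at M involve k:
2·Area = [((-8)·k − (-7)·2) + ((-7)·9 − 3·k)] + 93
       = -11·k + 44 = 66
⇒ k = -2.

-2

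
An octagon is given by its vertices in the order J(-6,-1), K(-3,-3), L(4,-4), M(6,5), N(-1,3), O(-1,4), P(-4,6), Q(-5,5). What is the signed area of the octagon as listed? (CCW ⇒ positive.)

Apply the surveyor's formula: 2A = Σ (x_i·y_{i+1} − x_{i+1}·y_i), indices taken mod 8.
Σ = (15) + (24) + (44) + (23) + (-1) + (10) + (10) + (35) = 160
Signed area = Σ/2 = 80 (positive ⇒ counter-clockwise traversal).

80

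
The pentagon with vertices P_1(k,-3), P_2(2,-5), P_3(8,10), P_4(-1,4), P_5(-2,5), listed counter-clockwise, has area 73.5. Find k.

-3

The doubled signed area Σ (x_i y_{i+1} − x_{i+1} y_i) is linear in k.
With k=0 it equals 117; the coefficient of k is -10 (from the two edges through P_1).
So -10·k + 117 = 2·73.5 = 147 ⇒ k = -3.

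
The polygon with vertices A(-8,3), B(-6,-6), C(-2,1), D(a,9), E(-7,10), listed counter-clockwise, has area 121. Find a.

10

Write out the shoelace sum; only the two edges meeting at D involve a:
2·Area = [((-2)·9 − a·1) + (a·10 − (-7)·9)] + 107
       = 9·a + 152 = 242
⇒ a = 10.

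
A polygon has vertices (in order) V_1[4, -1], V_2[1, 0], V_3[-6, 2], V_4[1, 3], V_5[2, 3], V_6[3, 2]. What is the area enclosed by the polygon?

18

Apply the shoelace (surveyor's) formula: 2A = Σ (x_i·y_{i+1} − x_{i+1}·y_i), indices taken mod 6.
Σ = (1) + (2) + (-20) + (-3) + (-5) + (-11) = -36
Area = |Σ|/2 = 18.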